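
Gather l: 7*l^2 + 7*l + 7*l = 7*l^2 + 14*l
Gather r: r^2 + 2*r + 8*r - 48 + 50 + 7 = r^2 + 10*r + 9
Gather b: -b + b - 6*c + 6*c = 0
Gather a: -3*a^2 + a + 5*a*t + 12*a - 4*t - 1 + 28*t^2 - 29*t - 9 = -3*a^2 + a*(5*t + 13) + 28*t^2 - 33*t - 10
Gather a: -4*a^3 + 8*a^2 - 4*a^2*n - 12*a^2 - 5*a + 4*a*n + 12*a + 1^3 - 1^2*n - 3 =-4*a^3 + a^2*(-4*n - 4) + a*(4*n + 7) - n - 2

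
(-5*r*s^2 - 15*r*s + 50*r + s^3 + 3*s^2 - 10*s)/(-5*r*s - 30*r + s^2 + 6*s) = (s^2 + 3*s - 10)/(s + 6)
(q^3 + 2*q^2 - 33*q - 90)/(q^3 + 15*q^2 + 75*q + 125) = (q^2 - 3*q - 18)/(q^2 + 10*q + 25)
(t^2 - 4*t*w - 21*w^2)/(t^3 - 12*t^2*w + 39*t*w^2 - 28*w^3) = (t + 3*w)/(t^2 - 5*t*w + 4*w^2)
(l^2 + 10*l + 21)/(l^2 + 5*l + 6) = (l + 7)/(l + 2)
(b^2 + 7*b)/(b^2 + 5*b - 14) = b/(b - 2)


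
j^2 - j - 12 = (j - 4)*(j + 3)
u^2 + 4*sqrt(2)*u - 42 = (u - 3*sqrt(2))*(u + 7*sqrt(2))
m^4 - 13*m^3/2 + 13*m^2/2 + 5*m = m*(m - 5)*(m - 2)*(m + 1/2)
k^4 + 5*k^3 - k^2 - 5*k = k*(k - 1)*(k + 1)*(k + 5)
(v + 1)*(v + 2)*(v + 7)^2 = v^4 + 17*v^3 + 93*v^2 + 175*v + 98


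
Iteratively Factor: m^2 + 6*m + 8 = (m + 2)*(m + 4)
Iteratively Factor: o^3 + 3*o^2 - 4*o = (o + 4)*(o^2 - o) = o*(o + 4)*(o - 1)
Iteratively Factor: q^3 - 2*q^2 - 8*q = (q - 4)*(q^2 + 2*q) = (q - 4)*(q + 2)*(q)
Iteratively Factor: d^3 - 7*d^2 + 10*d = (d)*(d^2 - 7*d + 10) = d*(d - 2)*(d - 5)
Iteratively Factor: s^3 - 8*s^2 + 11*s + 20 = (s - 5)*(s^2 - 3*s - 4) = (s - 5)*(s + 1)*(s - 4)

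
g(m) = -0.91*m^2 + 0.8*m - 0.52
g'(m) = 0.8 - 1.82*m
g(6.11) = -29.60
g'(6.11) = -10.32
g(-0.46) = -1.08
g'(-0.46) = 1.64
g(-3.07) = -11.55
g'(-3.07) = 6.39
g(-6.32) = -41.92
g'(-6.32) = 12.30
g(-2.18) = -6.59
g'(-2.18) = 4.77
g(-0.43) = -1.03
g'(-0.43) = 1.58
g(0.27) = -0.37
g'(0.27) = 0.31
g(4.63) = -16.32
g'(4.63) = -7.63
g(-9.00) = -81.43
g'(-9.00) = 17.18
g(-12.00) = -141.16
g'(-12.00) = 22.64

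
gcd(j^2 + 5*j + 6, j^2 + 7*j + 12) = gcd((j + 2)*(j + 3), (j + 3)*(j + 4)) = j + 3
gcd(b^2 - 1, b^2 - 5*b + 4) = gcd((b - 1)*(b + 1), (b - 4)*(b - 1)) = b - 1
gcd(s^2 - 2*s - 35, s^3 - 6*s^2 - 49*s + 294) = s - 7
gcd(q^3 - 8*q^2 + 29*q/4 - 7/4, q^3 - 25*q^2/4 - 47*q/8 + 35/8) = q^2 - 15*q/2 + 7/2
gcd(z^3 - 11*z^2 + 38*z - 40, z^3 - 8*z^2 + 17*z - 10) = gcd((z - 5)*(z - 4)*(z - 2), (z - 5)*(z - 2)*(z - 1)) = z^2 - 7*z + 10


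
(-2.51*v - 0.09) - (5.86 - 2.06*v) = -0.45*v - 5.95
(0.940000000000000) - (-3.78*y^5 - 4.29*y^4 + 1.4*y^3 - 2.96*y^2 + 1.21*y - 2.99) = 3.78*y^5 + 4.29*y^4 - 1.4*y^3 + 2.96*y^2 - 1.21*y + 3.93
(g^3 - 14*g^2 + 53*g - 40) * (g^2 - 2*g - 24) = g^5 - 16*g^4 + 57*g^3 + 190*g^2 - 1192*g + 960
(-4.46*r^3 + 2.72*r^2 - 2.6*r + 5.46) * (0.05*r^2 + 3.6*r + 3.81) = -0.223*r^5 - 15.92*r^4 - 7.3306*r^3 + 1.2762*r^2 + 9.75*r + 20.8026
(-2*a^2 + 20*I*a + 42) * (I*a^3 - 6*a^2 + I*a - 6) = -2*I*a^5 - 8*a^4 - 80*I*a^3 - 260*a^2 - 78*I*a - 252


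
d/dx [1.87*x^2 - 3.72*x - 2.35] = 3.74*x - 3.72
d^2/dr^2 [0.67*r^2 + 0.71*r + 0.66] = 1.34000000000000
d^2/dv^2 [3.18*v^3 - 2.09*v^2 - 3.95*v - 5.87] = 19.08*v - 4.18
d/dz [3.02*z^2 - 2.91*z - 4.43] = 6.04*z - 2.91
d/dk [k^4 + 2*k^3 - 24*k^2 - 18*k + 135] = 4*k^3 + 6*k^2 - 48*k - 18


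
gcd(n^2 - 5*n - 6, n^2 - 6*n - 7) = n + 1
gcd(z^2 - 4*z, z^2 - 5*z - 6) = 1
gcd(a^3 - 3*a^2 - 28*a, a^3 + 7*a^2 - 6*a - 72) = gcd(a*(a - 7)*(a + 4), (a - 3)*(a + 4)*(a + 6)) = a + 4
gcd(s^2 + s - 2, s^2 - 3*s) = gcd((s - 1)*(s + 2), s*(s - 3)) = 1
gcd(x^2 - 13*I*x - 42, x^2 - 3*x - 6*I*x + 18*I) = x - 6*I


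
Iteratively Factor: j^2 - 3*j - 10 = (j - 5)*(j + 2)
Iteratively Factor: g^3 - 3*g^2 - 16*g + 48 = (g - 4)*(g^2 + g - 12) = (g - 4)*(g - 3)*(g + 4)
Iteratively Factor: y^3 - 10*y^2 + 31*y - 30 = (y - 5)*(y^2 - 5*y + 6) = (y - 5)*(y - 3)*(y - 2)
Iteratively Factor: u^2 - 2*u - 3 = (u - 3)*(u + 1)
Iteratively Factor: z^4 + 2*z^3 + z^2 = (z)*(z^3 + 2*z^2 + z) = z^2*(z^2 + 2*z + 1) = z^2*(z + 1)*(z + 1)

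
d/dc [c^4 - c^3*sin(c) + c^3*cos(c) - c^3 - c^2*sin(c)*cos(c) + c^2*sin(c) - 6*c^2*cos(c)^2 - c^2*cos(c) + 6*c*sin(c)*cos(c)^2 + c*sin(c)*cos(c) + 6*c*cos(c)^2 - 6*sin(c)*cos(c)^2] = -sqrt(2)*c^3*sin(c + pi/4) + 4*c^3 - 2*c^2*sin(c) + 6*c^2*sin(2*c) + 4*c^2*cos(c) - c^2*cos(2*c) - 3*c^2 + 2*c*sin(c) - 7*c*sin(2*c) - c*cos(c)/2 - 5*c*cos(2*c) + 9*c*cos(3*c)/2 - 6*c - 9*sin(c)/2 + sin(2*c)/2 + 3*sin(3*c)/2 + 9*cos(c)/2 + 3*cos(2*c) - 9*cos(3*c)/2 - 6*sqrt(2)*cos(c + pi/4) + 3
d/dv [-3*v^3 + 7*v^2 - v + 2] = -9*v^2 + 14*v - 1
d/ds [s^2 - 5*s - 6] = 2*s - 5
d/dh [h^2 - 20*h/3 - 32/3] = 2*h - 20/3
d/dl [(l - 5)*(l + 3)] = 2*l - 2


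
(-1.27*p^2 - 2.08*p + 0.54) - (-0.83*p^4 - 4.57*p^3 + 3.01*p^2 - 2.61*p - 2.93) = 0.83*p^4 + 4.57*p^3 - 4.28*p^2 + 0.53*p + 3.47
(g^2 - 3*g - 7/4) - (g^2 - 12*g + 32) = 9*g - 135/4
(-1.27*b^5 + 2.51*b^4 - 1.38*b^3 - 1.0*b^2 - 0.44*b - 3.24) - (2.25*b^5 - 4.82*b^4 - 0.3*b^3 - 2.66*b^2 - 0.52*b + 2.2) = -3.52*b^5 + 7.33*b^4 - 1.08*b^3 + 1.66*b^2 + 0.08*b - 5.44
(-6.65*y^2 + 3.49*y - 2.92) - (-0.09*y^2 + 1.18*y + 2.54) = -6.56*y^2 + 2.31*y - 5.46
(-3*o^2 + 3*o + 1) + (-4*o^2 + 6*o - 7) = -7*o^2 + 9*o - 6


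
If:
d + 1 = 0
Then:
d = -1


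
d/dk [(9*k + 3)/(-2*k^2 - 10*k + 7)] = 3*(6*k^2 + 4*k + 31)/(4*k^4 + 40*k^3 + 72*k^2 - 140*k + 49)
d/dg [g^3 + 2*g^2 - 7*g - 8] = 3*g^2 + 4*g - 7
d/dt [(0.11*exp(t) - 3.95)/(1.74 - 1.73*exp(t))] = -6.6421*exp(t)/(1.73*exp(t) - 1.74)^2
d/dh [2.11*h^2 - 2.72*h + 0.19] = 4.22*h - 2.72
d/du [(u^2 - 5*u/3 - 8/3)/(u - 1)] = (u^2 - 2*u + 13/3)/(u^2 - 2*u + 1)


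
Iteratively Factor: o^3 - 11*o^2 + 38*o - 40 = (o - 4)*(o^2 - 7*o + 10) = (o - 5)*(o - 4)*(o - 2)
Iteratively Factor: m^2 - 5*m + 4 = (m - 1)*(m - 4)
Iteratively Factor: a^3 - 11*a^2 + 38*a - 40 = (a - 2)*(a^2 - 9*a + 20) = (a - 4)*(a - 2)*(a - 5)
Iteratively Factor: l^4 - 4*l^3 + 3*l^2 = (l)*(l^3 - 4*l^2 + 3*l) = l*(l - 1)*(l^2 - 3*l) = l^2*(l - 1)*(l - 3)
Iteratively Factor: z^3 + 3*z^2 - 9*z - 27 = (z - 3)*(z^2 + 6*z + 9) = (z - 3)*(z + 3)*(z + 3)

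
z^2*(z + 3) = z^3 + 3*z^2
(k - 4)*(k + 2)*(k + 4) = k^3 + 2*k^2 - 16*k - 32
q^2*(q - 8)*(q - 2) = q^4 - 10*q^3 + 16*q^2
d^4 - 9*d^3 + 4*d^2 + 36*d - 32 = (d - 8)*(d - 2)*(d - 1)*(d + 2)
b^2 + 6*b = b*(b + 6)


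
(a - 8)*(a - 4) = a^2 - 12*a + 32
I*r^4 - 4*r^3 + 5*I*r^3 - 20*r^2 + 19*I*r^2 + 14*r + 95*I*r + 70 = (r + 5)*(r - 2*I)*(r + 7*I)*(I*r + 1)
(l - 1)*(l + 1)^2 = l^3 + l^2 - l - 1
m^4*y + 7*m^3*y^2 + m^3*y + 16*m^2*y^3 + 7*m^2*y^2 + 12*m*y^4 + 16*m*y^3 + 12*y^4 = (m + 2*y)^2*(m + 3*y)*(m*y + y)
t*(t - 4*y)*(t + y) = t^3 - 3*t^2*y - 4*t*y^2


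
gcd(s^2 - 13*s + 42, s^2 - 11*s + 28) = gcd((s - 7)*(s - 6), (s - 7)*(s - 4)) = s - 7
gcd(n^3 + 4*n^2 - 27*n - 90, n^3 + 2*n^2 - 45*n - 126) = n^2 + 9*n + 18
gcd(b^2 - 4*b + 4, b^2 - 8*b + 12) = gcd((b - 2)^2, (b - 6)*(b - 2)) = b - 2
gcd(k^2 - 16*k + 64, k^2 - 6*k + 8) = 1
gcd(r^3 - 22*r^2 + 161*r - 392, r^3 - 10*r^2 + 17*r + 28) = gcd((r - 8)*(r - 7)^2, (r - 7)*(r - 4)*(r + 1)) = r - 7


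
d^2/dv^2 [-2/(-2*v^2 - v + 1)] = 4*(-4*v^2 - 2*v + (4*v + 1)^2 + 2)/(2*v^2 + v - 1)^3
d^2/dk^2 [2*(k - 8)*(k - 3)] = 4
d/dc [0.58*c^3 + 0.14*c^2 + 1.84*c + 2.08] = 1.74*c^2 + 0.28*c + 1.84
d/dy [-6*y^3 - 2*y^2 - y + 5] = -18*y^2 - 4*y - 1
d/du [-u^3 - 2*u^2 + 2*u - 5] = -3*u^2 - 4*u + 2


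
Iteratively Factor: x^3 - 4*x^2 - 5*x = (x - 5)*(x^2 + x) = x*(x - 5)*(x + 1)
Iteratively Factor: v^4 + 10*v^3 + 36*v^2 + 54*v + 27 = (v + 1)*(v^3 + 9*v^2 + 27*v + 27) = (v + 1)*(v + 3)*(v^2 + 6*v + 9) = (v + 1)*(v + 3)^2*(v + 3)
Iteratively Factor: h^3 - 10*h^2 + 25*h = (h)*(h^2 - 10*h + 25) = h*(h - 5)*(h - 5)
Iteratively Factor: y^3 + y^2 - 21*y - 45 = (y - 5)*(y^2 + 6*y + 9) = (y - 5)*(y + 3)*(y + 3)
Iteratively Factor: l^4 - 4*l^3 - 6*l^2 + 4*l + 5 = (l + 1)*(l^3 - 5*l^2 - l + 5) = (l - 5)*(l + 1)*(l^2 - 1) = (l - 5)*(l - 1)*(l + 1)*(l + 1)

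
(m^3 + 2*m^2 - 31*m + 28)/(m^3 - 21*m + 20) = (m + 7)/(m + 5)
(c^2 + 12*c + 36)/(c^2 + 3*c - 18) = (c + 6)/(c - 3)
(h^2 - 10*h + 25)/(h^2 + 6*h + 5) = (h^2 - 10*h + 25)/(h^2 + 6*h + 5)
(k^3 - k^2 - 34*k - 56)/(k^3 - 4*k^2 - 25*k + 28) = (k + 2)/(k - 1)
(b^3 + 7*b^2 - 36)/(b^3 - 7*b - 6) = (-b^3 - 7*b^2 + 36)/(-b^3 + 7*b + 6)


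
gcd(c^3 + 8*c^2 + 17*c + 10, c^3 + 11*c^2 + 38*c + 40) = c^2 + 7*c + 10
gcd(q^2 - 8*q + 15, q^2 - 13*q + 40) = q - 5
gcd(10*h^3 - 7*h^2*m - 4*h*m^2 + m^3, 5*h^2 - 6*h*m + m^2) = 5*h^2 - 6*h*m + m^2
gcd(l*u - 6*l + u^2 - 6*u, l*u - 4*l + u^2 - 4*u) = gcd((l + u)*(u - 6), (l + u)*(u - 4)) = l + u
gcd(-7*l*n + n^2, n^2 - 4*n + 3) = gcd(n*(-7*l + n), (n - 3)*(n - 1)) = 1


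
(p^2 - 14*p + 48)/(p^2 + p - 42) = (p - 8)/(p + 7)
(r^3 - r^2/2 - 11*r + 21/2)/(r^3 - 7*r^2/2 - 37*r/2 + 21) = (r - 3)/(r - 6)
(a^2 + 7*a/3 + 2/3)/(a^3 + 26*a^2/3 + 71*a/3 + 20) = (3*a^2 + 7*a + 2)/(3*a^3 + 26*a^2 + 71*a + 60)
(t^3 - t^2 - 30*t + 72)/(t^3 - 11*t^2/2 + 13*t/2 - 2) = 2*(t^2 + 3*t - 18)/(2*t^2 - 3*t + 1)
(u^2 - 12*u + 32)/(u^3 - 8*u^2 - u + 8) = (u - 4)/(u^2 - 1)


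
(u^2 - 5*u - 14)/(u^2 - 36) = (u^2 - 5*u - 14)/(u^2 - 36)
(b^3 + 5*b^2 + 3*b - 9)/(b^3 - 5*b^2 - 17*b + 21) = (b + 3)/(b - 7)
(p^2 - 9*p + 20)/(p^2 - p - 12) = (p - 5)/(p + 3)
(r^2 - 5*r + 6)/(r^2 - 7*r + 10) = (r - 3)/(r - 5)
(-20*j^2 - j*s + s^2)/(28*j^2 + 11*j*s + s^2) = (-5*j + s)/(7*j + s)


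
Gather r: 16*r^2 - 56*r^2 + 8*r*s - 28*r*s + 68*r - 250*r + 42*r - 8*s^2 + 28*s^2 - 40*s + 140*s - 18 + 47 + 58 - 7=-40*r^2 + r*(-20*s - 140) + 20*s^2 + 100*s + 80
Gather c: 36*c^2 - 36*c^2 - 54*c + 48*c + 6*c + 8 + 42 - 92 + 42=0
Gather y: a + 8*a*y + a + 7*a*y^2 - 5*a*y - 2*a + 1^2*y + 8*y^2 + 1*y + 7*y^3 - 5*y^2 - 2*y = 3*a*y + 7*y^3 + y^2*(7*a + 3)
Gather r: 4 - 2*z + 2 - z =6 - 3*z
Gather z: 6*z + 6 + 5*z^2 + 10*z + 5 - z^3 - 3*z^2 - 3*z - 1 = -z^3 + 2*z^2 + 13*z + 10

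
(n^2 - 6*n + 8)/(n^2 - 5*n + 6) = (n - 4)/(n - 3)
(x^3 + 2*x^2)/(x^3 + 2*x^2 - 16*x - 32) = x^2/(x^2 - 16)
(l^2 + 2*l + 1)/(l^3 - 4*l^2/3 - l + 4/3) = 3*(l + 1)/(3*l^2 - 7*l + 4)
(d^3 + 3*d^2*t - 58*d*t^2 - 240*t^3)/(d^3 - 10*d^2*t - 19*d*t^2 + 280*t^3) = (-d - 6*t)/(-d + 7*t)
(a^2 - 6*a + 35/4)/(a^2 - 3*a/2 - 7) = (a - 5/2)/(a + 2)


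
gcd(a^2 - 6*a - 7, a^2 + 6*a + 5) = a + 1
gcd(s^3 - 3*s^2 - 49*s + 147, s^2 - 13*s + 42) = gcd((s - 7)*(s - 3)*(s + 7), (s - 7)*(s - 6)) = s - 7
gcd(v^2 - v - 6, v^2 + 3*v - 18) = v - 3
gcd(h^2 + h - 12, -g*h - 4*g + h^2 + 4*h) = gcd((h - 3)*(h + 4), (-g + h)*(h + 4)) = h + 4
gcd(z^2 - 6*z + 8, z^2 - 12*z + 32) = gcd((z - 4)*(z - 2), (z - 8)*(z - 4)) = z - 4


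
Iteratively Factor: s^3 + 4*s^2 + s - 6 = (s + 3)*(s^2 + s - 2) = (s - 1)*(s + 3)*(s + 2)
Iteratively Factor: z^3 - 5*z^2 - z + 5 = (z + 1)*(z^2 - 6*z + 5) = (z - 1)*(z + 1)*(z - 5)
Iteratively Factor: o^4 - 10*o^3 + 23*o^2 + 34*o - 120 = (o - 5)*(o^3 - 5*o^2 - 2*o + 24) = (o - 5)*(o - 3)*(o^2 - 2*o - 8) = (o - 5)*(o - 4)*(o - 3)*(o + 2)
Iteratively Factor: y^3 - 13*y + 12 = (y + 4)*(y^2 - 4*y + 3) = (y - 3)*(y + 4)*(y - 1)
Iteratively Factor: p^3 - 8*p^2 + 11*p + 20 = (p - 5)*(p^2 - 3*p - 4) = (p - 5)*(p + 1)*(p - 4)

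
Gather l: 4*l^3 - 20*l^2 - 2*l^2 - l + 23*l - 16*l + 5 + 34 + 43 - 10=4*l^3 - 22*l^2 + 6*l + 72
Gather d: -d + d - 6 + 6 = 0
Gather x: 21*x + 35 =21*x + 35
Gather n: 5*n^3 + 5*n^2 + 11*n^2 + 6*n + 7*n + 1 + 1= 5*n^3 + 16*n^2 + 13*n + 2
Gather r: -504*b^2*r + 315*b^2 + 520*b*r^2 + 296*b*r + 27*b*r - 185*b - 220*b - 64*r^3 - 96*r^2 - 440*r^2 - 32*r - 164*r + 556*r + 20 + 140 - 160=315*b^2 - 405*b - 64*r^3 + r^2*(520*b - 536) + r*(-504*b^2 + 323*b + 360)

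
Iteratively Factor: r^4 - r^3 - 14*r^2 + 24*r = (r + 4)*(r^3 - 5*r^2 + 6*r) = r*(r + 4)*(r^2 - 5*r + 6) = r*(r - 3)*(r + 4)*(r - 2)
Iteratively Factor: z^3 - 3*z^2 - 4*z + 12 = (z - 3)*(z^2 - 4) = (z - 3)*(z + 2)*(z - 2)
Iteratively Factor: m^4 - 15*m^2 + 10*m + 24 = (m - 3)*(m^3 + 3*m^2 - 6*m - 8) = (m - 3)*(m + 4)*(m^2 - m - 2) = (m - 3)*(m + 1)*(m + 4)*(m - 2)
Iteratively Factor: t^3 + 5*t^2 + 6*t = (t + 2)*(t^2 + 3*t) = (t + 2)*(t + 3)*(t)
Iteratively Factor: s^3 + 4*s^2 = (s + 4)*(s^2) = s*(s + 4)*(s)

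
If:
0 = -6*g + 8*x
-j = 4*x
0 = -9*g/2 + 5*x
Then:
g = 0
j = 0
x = 0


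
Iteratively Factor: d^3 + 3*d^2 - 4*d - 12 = (d + 3)*(d^2 - 4) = (d - 2)*(d + 3)*(d + 2)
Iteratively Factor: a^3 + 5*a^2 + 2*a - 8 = (a - 1)*(a^2 + 6*a + 8) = (a - 1)*(a + 4)*(a + 2)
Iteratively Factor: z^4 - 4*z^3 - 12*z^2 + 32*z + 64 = (z - 4)*(z^3 - 12*z - 16) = (z - 4)^2*(z^2 + 4*z + 4) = (z - 4)^2*(z + 2)*(z + 2)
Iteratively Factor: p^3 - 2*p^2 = (p)*(p^2 - 2*p) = p^2*(p - 2)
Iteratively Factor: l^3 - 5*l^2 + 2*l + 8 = (l - 4)*(l^2 - l - 2) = (l - 4)*(l - 2)*(l + 1)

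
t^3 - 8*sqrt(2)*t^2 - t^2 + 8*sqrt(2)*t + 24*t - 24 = (t - 1)*(t - 6*sqrt(2))*(t - 2*sqrt(2))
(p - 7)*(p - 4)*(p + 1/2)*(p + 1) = p^4 - 19*p^3/2 + 12*p^2 + 73*p/2 + 14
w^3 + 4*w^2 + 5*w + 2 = (w + 1)^2*(w + 2)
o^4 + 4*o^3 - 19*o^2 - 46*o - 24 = (o - 4)*(o + 1)^2*(o + 6)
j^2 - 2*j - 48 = (j - 8)*(j + 6)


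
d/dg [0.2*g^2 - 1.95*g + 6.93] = 0.4*g - 1.95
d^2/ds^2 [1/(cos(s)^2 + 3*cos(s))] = (-(1 - cos(2*s))^2 + 45*cos(s)/4 - 11*cos(2*s)/2 - 9*cos(3*s)/4 + 33/2)/((cos(s) + 3)^3*cos(s)^3)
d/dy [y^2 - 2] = 2*y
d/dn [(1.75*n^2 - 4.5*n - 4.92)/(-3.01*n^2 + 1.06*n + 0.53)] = (-11.69*n^2 - 27.7634*n + 2.8302)/(9.0601*n^4 - 6.3812*n^3 - 2.067*n^2 + 1.1236*n + 0.2809)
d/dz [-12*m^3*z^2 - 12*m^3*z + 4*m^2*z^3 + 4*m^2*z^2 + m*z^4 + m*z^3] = m*(-24*m^2*z - 12*m^2 + 12*m*z^2 + 8*m*z + 4*z^3 + 3*z^2)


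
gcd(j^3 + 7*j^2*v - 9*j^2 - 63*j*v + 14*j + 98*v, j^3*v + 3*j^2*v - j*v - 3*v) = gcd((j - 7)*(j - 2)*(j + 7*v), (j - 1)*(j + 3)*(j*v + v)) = 1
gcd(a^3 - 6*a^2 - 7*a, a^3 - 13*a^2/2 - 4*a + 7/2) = a^2 - 6*a - 7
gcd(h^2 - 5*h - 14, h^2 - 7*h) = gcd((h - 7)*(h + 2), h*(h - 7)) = h - 7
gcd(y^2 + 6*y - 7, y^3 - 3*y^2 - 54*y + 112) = y + 7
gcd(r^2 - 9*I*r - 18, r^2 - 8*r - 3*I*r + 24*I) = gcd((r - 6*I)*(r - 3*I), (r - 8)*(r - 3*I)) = r - 3*I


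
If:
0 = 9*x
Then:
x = 0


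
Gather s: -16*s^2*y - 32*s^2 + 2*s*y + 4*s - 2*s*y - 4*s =s^2*(-16*y - 32)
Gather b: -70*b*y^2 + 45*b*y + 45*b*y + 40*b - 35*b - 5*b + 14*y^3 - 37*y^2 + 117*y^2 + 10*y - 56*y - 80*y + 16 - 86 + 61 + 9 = b*(-70*y^2 + 90*y) + 14*y^3 + 80*y^2 - 126*y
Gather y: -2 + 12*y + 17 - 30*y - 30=-18*y - 15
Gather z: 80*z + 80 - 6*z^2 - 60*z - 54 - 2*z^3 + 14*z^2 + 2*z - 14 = -2*z^3 + 8*z^2 + 22*z + 12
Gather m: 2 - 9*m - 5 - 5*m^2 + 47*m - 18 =-5*m^2 + 38*m - 21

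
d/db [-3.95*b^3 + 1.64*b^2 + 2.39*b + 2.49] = -11.85*b^2 + 3.28*b + 2.39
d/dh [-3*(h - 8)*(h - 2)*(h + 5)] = -9*h^2 + 30*h + 102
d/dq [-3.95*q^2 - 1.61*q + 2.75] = -7.9*q - 1.61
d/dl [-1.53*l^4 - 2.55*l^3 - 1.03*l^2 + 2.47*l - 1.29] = -6.12*l^3 - 7.65*l^2 - 2.06*l + 2.47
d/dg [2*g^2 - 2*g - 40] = 4*g - 2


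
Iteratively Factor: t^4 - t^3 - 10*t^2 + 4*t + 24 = (t - 2)*(t^3 + t^2 - 8*t - 12) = (t - 2)*(t + 2)*(t^2 - t - 6) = (t - 3)*(t - 2)*(t + 2)*(t + 2)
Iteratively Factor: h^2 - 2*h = (h)*(h - 2)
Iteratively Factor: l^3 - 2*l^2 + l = (l)*(l^2 - 2*l + 1) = l*(l - 1)*(l - 1)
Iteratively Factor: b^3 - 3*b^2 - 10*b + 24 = (b - 4)*(b^2 + b - 6) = (b - 4)*(b + 3)*(b - 2)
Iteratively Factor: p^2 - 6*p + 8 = (p - 4)*(p - 2)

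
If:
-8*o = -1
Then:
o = 1/8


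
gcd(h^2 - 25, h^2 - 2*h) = 1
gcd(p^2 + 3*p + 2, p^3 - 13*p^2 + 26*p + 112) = p + 2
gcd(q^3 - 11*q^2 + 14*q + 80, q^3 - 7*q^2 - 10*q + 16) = q^2 - 6*q - 16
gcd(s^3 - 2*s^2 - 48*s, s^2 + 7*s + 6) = s + 6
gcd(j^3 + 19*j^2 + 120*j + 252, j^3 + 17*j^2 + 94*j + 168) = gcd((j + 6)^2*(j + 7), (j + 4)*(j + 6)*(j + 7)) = j^2 + 13*j + 42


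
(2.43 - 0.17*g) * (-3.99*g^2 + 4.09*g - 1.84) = 0.6783*g^3 - 10.391*g^2 + 10.2515*g - 4.4712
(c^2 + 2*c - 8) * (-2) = -2*c^2 - 4*c + 16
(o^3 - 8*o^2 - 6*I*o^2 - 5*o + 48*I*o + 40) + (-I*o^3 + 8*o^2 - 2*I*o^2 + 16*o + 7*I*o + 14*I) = o^3 - I*o^3 - 8*I*o^2 + 11*o + 55*I*o + 40 + 14*I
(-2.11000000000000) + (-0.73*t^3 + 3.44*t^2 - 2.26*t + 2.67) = -0.73*t^3 + 3.44*t^2 - 2.26*t + 0.56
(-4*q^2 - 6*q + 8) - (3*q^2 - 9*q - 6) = -7*q^2 + 3*q + 14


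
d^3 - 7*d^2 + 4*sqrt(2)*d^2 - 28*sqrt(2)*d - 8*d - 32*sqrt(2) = (d - 8)*(d + 1)*(d + 4*sqrt(2))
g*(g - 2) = g^2 - 2*g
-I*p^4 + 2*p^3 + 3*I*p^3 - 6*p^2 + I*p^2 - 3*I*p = p*(p - 3)*(p + I)*(-I*p + 1)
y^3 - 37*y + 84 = (y - 4)*(y - 3)*(y + 7)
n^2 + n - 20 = (n - 4)*(n + 5)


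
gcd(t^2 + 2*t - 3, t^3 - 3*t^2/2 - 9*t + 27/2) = t + 3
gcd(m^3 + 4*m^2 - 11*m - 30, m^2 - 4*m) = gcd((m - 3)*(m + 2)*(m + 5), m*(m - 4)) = 1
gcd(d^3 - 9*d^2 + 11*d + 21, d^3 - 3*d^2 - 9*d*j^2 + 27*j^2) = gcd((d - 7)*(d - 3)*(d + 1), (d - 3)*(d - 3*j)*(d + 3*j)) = d - 3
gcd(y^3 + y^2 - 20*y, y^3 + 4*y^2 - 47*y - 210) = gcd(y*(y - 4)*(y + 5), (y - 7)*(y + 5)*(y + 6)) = y + 5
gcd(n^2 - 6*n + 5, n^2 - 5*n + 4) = n - 1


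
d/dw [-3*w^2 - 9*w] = -6*w - 9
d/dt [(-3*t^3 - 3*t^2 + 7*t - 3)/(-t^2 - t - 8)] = (3*t^4 + 6*t^3 + 82*t^2 + 42*t - 59)/(t^4 + 2*t^3 + 17*t^2 + 16*t + 64)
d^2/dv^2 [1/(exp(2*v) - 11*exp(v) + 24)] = ((11 - 4*exp(v))*(exp(2*v) - 11*exp(v) + 24) + 2*(2*exp(v) - 11)^2*exp(v))*exp(v)/(exp(2*v) - 11*exp(v) + 24)^3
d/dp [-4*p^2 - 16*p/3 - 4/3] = -8*p - 16/3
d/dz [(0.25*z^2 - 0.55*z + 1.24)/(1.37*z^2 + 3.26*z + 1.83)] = (1.5685*z^2 - 2.4826*z - 5.0489)/(1.8769*z^4 + 8.9324*z^3 + 15.6418*z^2 + 11.9316*z + 3.3489)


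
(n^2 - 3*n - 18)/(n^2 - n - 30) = (n + 3)/(n + 5)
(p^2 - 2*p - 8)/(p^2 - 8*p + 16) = (p + 2)/(p - 4)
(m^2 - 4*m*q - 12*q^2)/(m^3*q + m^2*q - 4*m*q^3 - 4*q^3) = (-m + 6*q)/(q*(-m^2 + 2*m*q - m + 2*q))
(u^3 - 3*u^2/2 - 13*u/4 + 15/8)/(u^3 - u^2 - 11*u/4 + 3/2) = (u - 5/2)/(u - 2)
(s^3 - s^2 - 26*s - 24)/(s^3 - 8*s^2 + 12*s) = (s^2 + 5*s + 4)/(s*(s - 2))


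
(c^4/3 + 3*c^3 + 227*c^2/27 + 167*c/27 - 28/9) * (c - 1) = c^5/3 + 8*c^4/3 + 146*c^3/27 - 20*c^2/9 - 251*c/27 + 28/9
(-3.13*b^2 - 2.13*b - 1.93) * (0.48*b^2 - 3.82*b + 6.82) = -1.5024*b^4 + 10.9342*b^3 - 14.1364*b^2 - 7.154*b - 13.1626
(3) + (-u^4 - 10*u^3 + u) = -u^4 - 10*u^3 + u + 3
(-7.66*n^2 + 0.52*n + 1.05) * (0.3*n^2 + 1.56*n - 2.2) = -2.298*n^4 - 11.7936*n^3 + 17.9782*n^2 + 0.494*n - 2.31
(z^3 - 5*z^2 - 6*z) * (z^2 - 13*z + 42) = z^5 - 18*z^4 + 101*z^3 - 132*z^2 - 252*z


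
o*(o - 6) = o^2 - 6*o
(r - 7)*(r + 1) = r^2 - 6*r - 7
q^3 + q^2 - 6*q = q*(q - 2)*(q + 3)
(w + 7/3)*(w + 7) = w^2 + 28*w/3 + 49/3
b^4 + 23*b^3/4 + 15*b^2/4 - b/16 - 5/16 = (b - 1/4)*(b + 1/2)^2*(b + 5)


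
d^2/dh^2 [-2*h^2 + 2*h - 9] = -4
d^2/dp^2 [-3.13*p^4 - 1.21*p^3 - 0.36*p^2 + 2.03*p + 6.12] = -37.56*p^2 - 7.26*p - 0.72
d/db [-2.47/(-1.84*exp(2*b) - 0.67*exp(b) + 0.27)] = (-9.0896*exp(b) - 1.6549)*exp(b)/(1.84*exp(2*b) + 0.67*exp(b) - 0.27)^2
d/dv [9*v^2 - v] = 18*v - 1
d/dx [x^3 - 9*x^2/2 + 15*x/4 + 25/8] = 3*x^2 - 9*x + 15/4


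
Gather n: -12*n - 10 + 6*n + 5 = -6*n - 5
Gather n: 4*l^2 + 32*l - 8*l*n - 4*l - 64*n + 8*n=4*l^2 + 28*l + n*(-8*l - 56)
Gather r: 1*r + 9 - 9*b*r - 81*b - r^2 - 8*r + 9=-81*b - r^2 + r*(-9*b - 7) + 18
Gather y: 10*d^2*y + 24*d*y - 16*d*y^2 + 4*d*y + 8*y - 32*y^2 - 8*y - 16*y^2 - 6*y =y^2*(-16*d - 48) + y*(10*d^2 + 28*d - 6)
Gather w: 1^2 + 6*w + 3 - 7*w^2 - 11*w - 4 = -7*w^2 - 5*w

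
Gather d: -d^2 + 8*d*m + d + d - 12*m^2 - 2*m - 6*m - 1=-d^2 + d*(8*m + 2) - 12*m^2 - 8*m - 1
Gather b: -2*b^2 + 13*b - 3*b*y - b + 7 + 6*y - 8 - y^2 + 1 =-2*b^2 + b*(12 - 3*y) - y^2 + 6*y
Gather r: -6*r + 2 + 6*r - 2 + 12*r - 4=12*r - 4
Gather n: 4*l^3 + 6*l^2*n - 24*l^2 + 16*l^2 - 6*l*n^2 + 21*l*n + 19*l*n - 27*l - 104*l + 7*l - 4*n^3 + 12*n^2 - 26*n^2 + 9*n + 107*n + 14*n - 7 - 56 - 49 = 4*l^3 - 8*l^2 - 124*l - 4*n^3 + n^2*(-6*l - 14) + n*(6*l^2 + 40*l + 130) - 112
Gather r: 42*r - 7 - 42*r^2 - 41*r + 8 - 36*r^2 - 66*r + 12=-78*r^2 - 65*r + 13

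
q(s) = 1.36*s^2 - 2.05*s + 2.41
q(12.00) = 173.65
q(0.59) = 1.67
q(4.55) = 21.24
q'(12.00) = 30.59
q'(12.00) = 30.59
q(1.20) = 1.91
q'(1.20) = 1.21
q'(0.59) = -0.45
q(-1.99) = 11.88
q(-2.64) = 17.30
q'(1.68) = 2.52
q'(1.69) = 2.55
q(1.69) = 2.83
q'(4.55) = 10.33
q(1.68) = 2.80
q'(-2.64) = -9.23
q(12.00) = 173.65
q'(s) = 2.72*s - 2.05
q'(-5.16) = -16.09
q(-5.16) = 49.20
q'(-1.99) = -7.46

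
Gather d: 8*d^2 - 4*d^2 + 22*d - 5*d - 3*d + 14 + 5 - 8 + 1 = 4*d^2 + 14*d + 12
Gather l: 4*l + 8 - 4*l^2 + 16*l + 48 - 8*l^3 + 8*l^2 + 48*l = -8*l^3 + 4*l^2 + 68*l + 56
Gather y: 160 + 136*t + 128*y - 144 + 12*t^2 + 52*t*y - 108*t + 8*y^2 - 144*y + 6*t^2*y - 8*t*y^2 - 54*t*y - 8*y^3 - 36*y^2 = 12*t^2 + 28*t - 8*y^3 + y^2*(-8*t - 28) + y*(6*t^2 - 2*t - 16) + 16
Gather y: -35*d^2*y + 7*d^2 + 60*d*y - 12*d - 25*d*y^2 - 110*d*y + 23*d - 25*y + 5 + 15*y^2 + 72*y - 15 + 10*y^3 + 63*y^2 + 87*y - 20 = 7*d^2 + 11*d + 10*y^3 + y^2*(78 - 25*d) + y*(-35*d^2 - 50*d + 134) - 30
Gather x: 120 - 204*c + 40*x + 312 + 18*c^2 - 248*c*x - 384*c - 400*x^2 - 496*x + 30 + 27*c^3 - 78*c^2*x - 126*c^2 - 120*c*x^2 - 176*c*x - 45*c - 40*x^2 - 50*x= 27*c^3 - 108*c^2 - 633*c + x^2*(-120*c - 440) + x*(-78*c^2 - 424*c - 506) + 462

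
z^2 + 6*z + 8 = (z + 2)*(z + 4)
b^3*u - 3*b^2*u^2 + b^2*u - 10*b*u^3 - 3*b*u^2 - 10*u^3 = (b - 5*u)*(b + 2*u)*(b*u + u)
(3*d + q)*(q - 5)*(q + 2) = 3*d*q^2 - 9*d*q - 30*d + q^3 - 3*q^2 - 10*q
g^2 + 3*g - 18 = (g - 3)*(g + 6)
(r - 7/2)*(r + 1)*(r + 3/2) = r^3 - r^2 - 29*r/4 - 21/4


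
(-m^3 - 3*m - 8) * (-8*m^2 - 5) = 8*m^5 + 29*m^3 + 64*m^2 + 15*m + 40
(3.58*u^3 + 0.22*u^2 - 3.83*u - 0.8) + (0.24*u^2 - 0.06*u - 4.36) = 3.58*u^3 + 0.46*u^2 - 3.89*u - 5.16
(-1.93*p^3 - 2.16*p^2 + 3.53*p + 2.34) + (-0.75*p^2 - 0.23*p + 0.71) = -1.93*p^3 - 2.91*p^2 + 3.3*p + 3.05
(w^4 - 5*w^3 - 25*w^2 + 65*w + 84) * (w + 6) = w^5 + w^4 - 55*w^3 - 85*w^2 + 474*w + 504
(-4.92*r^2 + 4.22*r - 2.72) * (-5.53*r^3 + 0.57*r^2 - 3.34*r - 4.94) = 27.2076*r^5 - 26.141*r^4 + 33.8798*r^3 + 8.6596*r^2 - 11.762*r + 13.4368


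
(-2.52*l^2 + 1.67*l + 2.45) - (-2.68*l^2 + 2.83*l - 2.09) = 0.16*l^2 - 1.16*l + 4.54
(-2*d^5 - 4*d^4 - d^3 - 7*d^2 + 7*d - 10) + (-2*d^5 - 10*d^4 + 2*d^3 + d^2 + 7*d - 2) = -4*d^5 - 14*d^4 + d^3 - 6*d^2 + 14*d - 12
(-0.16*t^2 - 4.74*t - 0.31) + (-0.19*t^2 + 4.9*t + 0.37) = -0.35*t^2 + 0.16*t + 0.06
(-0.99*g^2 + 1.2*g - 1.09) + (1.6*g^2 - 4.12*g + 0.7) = 0.61*g^2 - 2.92*g - 0.39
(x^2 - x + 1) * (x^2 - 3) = x^4 - x^3 - 2*x^2 + 3*x - 3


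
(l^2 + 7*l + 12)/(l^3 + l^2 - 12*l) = (l + 3)/(l*(l - 3))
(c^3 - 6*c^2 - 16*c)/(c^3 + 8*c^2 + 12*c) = (c - 8)/(c + 6)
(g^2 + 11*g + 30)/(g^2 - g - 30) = (g + 6)/(g - 6)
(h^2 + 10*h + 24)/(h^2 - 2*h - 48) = (h + 4)/(h - 8)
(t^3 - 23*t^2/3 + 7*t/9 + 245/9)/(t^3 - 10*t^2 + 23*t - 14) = (9*t^2 - 6*t - 35)/(9*(t^2 - 3*t + 2))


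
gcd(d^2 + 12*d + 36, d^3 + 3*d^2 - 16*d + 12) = d + 6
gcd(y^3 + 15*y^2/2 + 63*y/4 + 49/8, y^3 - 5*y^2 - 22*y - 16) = 1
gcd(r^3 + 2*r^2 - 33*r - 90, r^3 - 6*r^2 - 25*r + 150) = r^2 - r - 30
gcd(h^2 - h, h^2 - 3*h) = h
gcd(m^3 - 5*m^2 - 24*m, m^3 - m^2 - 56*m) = m^2 - 8*m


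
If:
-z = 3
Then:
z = -3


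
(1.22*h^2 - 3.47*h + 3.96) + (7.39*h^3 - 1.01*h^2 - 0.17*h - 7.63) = 7.39*h^3 + 0.21*h^2 - 3.64*h - 3.67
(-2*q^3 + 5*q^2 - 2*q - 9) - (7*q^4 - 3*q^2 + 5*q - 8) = -7*q^4 - 2*q^3 + 8*q^2 - 7*q - 1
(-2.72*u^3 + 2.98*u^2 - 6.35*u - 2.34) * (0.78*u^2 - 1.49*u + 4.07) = -2.1216*u^5 + 6.3772*u^4 - 20.4636*u^3 + 19.7649*u^2 - 22.3579*u - 9.5238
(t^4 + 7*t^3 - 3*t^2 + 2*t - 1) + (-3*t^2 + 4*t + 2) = t^4 + 7*t^3 - 6*t^2 + 6*t + 1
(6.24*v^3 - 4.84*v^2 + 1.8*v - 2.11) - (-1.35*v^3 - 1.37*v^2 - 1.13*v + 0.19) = 7.59*v^3 - 3.47*v^2 + 2.93*v - 2.3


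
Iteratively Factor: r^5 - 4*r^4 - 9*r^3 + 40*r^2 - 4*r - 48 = (r + 3)*(r^4 - 7*r^3 + 12*r^2 + 4*r - 16) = (r - 2)*(r + 3)*(r^3 - 5*r^2 + 2*r + 8) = (r - 4)*(r - 2)*(r + 3)*(r^2 - r - 2) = (r - 4)*(r - 2)*(r + 1)*(r + 3)*(r - 2)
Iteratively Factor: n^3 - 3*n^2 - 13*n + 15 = (n - 5)*(n^2 + 2*n - 3) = (n - 5)*(n + 3)*(n - 1)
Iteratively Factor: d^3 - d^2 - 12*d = (d + 3)*(d^2 - 4*d) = (d - 4)*(d + 3)*(d)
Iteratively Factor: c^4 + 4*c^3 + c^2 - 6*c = (c)*(c^3 + 4*c^2 + c - 6) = c*(c + 2)*(c^2 + 2*c - 3) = c*(c + 2)*(c + 3)*(c - 1)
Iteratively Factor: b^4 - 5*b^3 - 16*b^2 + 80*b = (b)*(b^3 - 5*b^2 - 16*b + 80) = b*(b - 5)*(b^2 - 16) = b*(b - 5)*(b + 4)*(b - 4)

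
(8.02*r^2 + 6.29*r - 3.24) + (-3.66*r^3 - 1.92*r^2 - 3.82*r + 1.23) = -3.66*r^3 + 6.1*r^2 + 2.47*r - 2.01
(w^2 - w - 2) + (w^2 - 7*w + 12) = 2*w^2 - 8*w + 10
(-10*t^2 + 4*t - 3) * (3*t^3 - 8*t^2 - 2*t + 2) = -30*t^5 + 92*t^4 - 21*t^3 - 4*t^2 + 14*t - 6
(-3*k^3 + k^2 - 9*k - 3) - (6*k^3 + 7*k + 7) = -9*k^3 + k^2 - 16*k - 10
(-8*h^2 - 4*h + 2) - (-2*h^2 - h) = -6*h^2 - 3*h + 2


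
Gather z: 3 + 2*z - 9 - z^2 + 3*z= -z^2 + 5*z - 6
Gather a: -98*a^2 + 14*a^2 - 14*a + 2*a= -84*a^2 - 12*a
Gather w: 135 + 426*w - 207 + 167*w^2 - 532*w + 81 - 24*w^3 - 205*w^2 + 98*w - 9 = -24*w^3 - 38*w^2 - 8*w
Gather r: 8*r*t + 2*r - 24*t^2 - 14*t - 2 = r*(8*t + 2) - 24*t^2 - 14*t - 2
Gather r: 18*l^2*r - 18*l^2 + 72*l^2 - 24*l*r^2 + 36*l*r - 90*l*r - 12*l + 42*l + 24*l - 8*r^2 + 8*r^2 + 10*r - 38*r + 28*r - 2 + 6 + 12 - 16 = 54*l^2 - 24*l*r^2 + 54*l + r*(18*l^2 - 54*l)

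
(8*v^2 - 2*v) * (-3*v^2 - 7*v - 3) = -24*v^4 - 50*v^3 - 10*v^2 + 6*v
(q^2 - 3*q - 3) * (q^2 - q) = q^4 - 4*q^3 + 3*q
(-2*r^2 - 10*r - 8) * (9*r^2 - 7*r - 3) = -18*r^4 - 76*r^3 + 4*r^2 + 86*r + 24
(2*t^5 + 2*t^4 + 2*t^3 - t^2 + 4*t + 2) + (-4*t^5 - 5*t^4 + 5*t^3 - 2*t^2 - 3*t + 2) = -2*t^5 - 3*t^4 + 7*t^3 - 3*t^2 + t + 4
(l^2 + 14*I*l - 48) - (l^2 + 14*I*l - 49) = 1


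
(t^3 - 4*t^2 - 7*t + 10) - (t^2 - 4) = t^3 - 5*t^2 - 7*t + 14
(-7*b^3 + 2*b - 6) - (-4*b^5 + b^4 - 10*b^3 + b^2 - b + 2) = 4*b^5 - b^4 + 3*b^3 - b^2 + 3*b - 8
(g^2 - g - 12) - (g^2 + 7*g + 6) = -8*g - 18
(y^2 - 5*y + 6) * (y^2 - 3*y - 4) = y^4 - 8*y^3 + 17*y^2 + 2*y - 24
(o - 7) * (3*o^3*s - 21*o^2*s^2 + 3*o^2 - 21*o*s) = 3*o^4*s - 21*o^3*s^2 - 21*o^3*s + 3*o^3 + 147*o^2*s^2 - 21*o^2*s - 21*o^2 + 147*o*s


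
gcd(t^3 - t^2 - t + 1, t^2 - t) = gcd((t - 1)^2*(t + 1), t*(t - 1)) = t - 1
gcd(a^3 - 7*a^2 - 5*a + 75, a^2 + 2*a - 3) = a + 3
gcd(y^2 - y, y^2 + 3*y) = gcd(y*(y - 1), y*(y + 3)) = y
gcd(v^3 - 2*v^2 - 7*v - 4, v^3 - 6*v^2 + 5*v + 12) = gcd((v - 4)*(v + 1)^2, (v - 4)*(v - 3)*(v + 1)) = v^2 - 3*v - 4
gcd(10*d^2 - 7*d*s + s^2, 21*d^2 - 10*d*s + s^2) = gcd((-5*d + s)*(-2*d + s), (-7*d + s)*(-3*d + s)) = 1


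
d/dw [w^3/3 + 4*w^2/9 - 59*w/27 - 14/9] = w^2 + 8*w/9 - 59/27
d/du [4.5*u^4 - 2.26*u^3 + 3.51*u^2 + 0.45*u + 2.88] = 18.0*u^3 - 6.78*u^2 + 7.02*u + 0.45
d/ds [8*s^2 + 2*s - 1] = 16*s + 2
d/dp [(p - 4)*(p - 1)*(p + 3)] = 3*p^2 - 4*p - 11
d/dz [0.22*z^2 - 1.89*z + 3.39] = 0.44*z - 1.89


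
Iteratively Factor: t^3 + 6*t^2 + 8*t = (t)*(t^2 + 6*t + 8) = t*(t + 2)*(t + 4)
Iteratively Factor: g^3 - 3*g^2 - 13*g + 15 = (g - 1)*(g^2 - 2*g - 15) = (g - 1)*(g + 3)*(g - 5)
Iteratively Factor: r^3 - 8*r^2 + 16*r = (r - 4)*(r^2 - 4*r) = r*(r - 4)*(r - 4)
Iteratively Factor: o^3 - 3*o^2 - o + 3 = (o - 3)*(o^2 - 1) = (o - 3)*(o + 1)*(o - 1)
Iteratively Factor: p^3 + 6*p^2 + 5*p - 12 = (p + 4)*(p^2 + 2*p - 3) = (p + 3)*(p + 4)*(p - 1)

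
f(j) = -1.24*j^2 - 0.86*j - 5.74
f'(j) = -2.48*j - 0.86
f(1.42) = -9.46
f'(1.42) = -4.38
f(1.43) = -9.51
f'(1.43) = -4.41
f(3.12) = -20.49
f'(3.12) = -8.60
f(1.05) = -8.01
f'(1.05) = -3.46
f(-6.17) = -47.64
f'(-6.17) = 14.44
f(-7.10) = -62.14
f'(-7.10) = 16.75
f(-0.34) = -5.59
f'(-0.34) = -0.02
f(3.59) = -24.81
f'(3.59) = -9.76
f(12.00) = -194.62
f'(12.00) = -30.62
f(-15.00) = -271.84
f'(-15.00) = 36.34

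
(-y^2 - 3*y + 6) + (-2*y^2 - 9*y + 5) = -3*y^2 - 12*y + 11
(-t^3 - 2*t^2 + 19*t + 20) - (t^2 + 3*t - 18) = -t^3 - 3*t^2 + 16*t + 38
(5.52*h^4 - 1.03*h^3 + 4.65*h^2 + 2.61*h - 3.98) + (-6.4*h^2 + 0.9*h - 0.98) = 5.52*h^4 - 1.03*h^3 - 1.75*h^2 + 3.51*h - 4.96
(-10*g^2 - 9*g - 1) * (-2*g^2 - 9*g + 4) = 20*g^4 + 108*g^3 + 43*g^2 - 27*g - 4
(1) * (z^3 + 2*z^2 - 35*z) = z^3 + 2*z^2 - 35*z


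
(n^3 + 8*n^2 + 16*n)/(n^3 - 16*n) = (n + 4)/(n - 4)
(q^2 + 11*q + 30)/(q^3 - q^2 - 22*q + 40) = (q + 6)/(q^2 - 6*q + 8)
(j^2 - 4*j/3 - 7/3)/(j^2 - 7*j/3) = (j + 1)/j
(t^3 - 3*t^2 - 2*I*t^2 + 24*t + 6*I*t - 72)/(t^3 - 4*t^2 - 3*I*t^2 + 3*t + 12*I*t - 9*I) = (t^2 - 2*I*t + 24)/(t^2 - t*(1 + 3*I) + 3*I)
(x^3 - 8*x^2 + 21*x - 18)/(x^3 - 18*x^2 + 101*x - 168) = (x^2 - 5*x + 6)/(x^2 - 15*x + 56)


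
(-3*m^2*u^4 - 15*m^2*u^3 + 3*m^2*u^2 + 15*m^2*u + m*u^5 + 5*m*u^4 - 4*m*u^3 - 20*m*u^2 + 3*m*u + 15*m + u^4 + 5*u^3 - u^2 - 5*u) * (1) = -3*m^2*u^4 - 15*m^2*u^3 + 3*m^2*u^2 + 15*m^2*u + m*u^5 + 5*m*u^4 - 4*m*u^3 - 20*m*u^2 + 3*m*u + 15*m + u^4 + 5*u^3 - u^2 - 5*u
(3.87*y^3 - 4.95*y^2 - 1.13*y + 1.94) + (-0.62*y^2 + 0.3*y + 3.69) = 3.87*y^3 - 5.57*y^2 - 0.83*y + 5.63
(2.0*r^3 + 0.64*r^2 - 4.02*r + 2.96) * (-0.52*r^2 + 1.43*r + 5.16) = -1.04*r^5 + 2.5272*r^4 + 13.3256*r^3 - 3.9854*r^2 - 16.5104*r + 15.2736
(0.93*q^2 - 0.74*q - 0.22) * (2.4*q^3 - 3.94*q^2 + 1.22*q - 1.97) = 2.232*q^5 - 5.4402*q^4 + 3.5222*q^3 - 1.8681*q^2 + 1.1894*q + 0.4334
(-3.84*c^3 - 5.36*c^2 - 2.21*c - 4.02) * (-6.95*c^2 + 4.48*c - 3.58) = 26.688*c^5 + 20.0488*c^4 + 5.0939*c^3 + 37.227*c^2 - 10.0978*c + 14.3916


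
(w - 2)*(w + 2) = w^2 - 4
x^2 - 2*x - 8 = (x - 4)*(x + 2)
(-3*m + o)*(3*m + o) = -9*m^2 + o^2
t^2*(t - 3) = t^3 - 3*t^2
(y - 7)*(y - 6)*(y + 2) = y^3 - 11*y^2 + 16*y + 84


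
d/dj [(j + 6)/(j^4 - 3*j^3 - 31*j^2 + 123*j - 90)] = (-3*j^2 + 18*j - 23)/(j^6 - 18*j^5 + 127*j^4 - 444*j^3 + 799*j^2 - 690*j + 225)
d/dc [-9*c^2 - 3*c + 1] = -18*c - 3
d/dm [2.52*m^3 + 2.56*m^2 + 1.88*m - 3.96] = 7.56*m^2 + 5.12*m + 1.88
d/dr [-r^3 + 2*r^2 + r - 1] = -3*r^2 + 4*r + 1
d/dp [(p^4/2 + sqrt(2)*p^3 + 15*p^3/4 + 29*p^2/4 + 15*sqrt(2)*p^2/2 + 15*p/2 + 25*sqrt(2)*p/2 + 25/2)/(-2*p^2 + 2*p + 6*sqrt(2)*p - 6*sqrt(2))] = (-4*p^5 - 9*p^4 + 14*sqrt(2)*p^4 + 78*p^3 + 74*sqrt(2)*p^3 + 32*sqrt(2)*p^2 + 167*p^2 - 260*p - 174*sqrt(2)*p - 350 - 240*sqrt(2))/(8*(p^4 - 6*sqrt(2)*p^3 - 2*p^3 + 12*sqrt(2)*p^2 + 19*p^2 - 36*p - 6*sqrt(2)*p + 18))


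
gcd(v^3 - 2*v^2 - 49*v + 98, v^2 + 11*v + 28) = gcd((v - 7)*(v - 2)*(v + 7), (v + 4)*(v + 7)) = v + 7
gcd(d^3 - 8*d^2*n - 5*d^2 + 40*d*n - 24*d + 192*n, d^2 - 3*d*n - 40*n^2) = d - 8*n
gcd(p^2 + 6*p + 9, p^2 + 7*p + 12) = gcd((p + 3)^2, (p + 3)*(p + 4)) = p + 3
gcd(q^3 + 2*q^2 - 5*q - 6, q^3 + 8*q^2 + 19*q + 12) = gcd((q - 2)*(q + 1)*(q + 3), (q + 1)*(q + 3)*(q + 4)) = q^2 + 4*q + 3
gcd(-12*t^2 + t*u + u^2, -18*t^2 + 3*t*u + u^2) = 3*t - u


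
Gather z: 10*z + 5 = 10*z + 5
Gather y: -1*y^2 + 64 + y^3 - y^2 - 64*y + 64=y^3 - 2*y^2 - 64*y + 128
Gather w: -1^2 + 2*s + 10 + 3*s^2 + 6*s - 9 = 3*s^2 + 8*s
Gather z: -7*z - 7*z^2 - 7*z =-7*z^2 - 14*z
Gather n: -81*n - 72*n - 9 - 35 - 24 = -153*n - 68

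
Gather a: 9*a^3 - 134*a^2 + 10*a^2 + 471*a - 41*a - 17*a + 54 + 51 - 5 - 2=9*a^3 - 124*a^2 + 413*a + 98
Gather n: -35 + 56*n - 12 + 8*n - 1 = 64*n - 48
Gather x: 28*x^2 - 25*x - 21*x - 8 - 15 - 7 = 28*x^2 - 46*x - 30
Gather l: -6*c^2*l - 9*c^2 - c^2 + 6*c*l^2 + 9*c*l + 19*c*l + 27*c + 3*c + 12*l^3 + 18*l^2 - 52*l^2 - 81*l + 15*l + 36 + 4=-10*c^2 + 30*c + 12*l^3 + l^2*(6*c - 34) + l*(-6*c^2 + 28*c - 66) + 40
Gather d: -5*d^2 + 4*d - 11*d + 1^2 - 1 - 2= -5*d^2 - 7*d - 2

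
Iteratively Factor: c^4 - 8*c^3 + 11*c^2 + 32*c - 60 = (c - 2)*(c^3 - 6*c^2 - c + 30) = (c - 5)*(c - 2)*(c^2 - c - 6) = (c - 5)*(c - 2)*(c + 2)*(c - 3)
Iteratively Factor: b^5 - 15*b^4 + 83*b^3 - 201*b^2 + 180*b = (b - 5)*(b^4 - 10*b^3 + 33*b^2 - 36*b) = b*(b - 5)*(b^3 - 10*b^2 + 33*b - 36) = b*(b - 5)*(b - 3)*(b^2 - 7*b + 12) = b*(b - 5)*(b - 4)*(b - 3)*(b - 3)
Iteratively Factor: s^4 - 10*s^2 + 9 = (s + 3)*(s^3 - 3*s^2 - s + 3) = (s + 1)*(s + 3)*(s^2 - 4*s + 3) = (s - 1)*(s + 1)*(s + 3)*(s - 3)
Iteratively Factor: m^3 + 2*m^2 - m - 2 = (m + 1)*(m^2 + m - 2) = (m + 1)*(m + 2)*(m - 1)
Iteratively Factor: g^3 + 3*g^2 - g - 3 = (g + 1)*(g^2 + 2*g - 3) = (g + 1)*(g + 3)*(g - 1)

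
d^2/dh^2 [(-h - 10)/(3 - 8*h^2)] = 16*(32*h^2*(h + 10) - (3*h + 10)*(8*h^2 - 3))/(8*h^2 - 3)^3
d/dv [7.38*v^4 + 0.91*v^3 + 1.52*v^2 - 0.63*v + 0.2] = 29.52*v^3 + 2.73*v^2 + 3.04*v - 0.63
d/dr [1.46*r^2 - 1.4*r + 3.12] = 2.92*r - 1.4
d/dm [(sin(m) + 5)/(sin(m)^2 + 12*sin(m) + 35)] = -cos(m)/(sin(m) + 7)^2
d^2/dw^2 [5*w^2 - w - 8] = 10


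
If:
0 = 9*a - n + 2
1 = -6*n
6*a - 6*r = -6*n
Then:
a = -13/54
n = -1/6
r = -11/27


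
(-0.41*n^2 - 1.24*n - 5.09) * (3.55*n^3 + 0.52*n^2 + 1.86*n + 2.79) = -1.4555*n^5 - 4.6152*n^4 - 19.4769*n^3 - 6.0971*n^2 - 12.927*n - 14.2011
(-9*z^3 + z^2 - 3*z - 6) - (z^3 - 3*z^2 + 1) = -10*z^3 + 4*z^2 - 3*z - 7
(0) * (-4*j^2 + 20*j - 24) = 0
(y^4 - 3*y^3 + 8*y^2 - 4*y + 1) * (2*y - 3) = 2*y^5 - 9*y^4 + 25*y^3 - 32*y^2 + 14*y - 3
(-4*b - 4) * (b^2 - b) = -4*b^3 + 4*b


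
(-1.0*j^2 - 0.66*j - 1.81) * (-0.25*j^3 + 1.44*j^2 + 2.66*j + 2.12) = 0.25*j^5 - 1.275*j^4 - 3.1579*j^3 - 6.482*j^2 - 6.2138*j - 3.8372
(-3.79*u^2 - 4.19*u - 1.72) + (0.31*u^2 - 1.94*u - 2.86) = -3.48*u^2 - 6.13*u - 4.58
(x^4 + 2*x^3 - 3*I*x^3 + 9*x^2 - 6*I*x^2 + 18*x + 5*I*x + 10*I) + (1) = x^4 + 2*x^3 - 3*I*x^3 + 9*x^2 - 6*I*x^2 + 18*x + 5*I*x + 1 + 10*I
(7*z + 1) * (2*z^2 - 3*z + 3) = 14*z^3 - 19*z^2 + 18*z + 3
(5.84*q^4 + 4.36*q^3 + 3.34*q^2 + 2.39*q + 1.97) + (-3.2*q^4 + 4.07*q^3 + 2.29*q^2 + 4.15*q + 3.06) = 2.64*q^4 + 8.43*q^3 + 5.63*q^2 + 6.54*q + 5.03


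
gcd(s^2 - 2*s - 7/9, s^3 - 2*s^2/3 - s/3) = s + 1/3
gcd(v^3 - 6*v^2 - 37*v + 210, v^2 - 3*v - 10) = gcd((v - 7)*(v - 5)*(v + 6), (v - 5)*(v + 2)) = v - 5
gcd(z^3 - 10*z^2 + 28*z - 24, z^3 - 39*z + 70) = z - 2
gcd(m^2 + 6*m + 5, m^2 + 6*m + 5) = m^2 + 6*m + 5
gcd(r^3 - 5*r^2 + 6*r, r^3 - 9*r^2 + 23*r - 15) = r - 3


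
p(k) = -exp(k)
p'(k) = -exp(k)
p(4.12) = -61.56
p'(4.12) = -61.56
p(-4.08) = -0.02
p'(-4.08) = -0.02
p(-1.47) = -0.23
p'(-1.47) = -0.23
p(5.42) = -225.88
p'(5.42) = -225.88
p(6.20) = -492.75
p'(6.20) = -492.75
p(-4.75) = -0.01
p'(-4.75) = -0.01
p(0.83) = -2.29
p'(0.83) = -2.29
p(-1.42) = -0.24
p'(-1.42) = -0.24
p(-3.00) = -0.05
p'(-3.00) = -0.05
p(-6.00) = 0.00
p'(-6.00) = 0.00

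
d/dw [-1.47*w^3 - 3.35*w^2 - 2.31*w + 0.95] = -4.41*w^2 - 6.7*w - 2.31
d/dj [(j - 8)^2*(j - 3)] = (j - 8)*(3*j - 14)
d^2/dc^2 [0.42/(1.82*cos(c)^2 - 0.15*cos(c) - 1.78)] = (5.564832*(1 - cos(c)^2)^2 - 0.34398*cos(c)^3 + 8.234394*cos(c)^2 + 0.57582*cos(c) - 8.304996)/(-1.82*cos(c)^2 + 0.15*cos(c) + 1.78)^3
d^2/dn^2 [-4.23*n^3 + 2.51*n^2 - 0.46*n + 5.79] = 5.02 - 25.38*n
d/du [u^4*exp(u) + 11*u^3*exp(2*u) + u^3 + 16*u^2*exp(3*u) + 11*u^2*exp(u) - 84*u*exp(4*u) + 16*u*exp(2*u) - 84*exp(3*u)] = u^4*exp(u) + 22*u^3*exp(2*u) + 4*u^3*exp(u) + 48*u^2*exp(3*u) + 33*u^2*exp(2*u) + 11*u^2*exp(u) + 3*u^2 - 336*u*exp(4*u) + 32*u*exp(3*u) + 32*u*exp(2*u) + 22*u*exp(u) - 84*exp(4*u) - 252*exp(3*u) + 16*exp(2*u)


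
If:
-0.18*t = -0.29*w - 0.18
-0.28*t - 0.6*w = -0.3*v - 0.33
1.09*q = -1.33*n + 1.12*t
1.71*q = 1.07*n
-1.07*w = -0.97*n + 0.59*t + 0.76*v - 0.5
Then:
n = 0.69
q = 0.43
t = 1.24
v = 0.36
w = 0.15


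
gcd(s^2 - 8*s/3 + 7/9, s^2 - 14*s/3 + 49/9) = s - 7/3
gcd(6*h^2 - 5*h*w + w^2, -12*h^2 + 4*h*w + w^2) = -2*h + w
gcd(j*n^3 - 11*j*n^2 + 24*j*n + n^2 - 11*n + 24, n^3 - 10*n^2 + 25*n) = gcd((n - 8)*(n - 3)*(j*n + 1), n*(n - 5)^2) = 1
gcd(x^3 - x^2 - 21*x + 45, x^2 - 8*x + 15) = x - 3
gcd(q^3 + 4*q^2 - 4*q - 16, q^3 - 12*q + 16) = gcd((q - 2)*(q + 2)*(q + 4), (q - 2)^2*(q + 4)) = q^2 + 2*q - 8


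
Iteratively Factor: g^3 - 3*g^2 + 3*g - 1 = (g - 1)*(g^2 - 2*g + 1) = (g - 1)^2*(g - 1)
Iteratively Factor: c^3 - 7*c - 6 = (c - 3)*(c^2 + 3*c + 2) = (c - 3)*(c + 2)*(c + 1)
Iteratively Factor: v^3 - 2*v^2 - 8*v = (v + 2)*(v^2 - 4*v) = (v - 4)*(v + 2)*(v)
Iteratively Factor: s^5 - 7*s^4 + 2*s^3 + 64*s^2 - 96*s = (s)*(s^4 - 7*s^3 + 2*s^2 + 64*s - 96) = s*(s - 2)*(s^3 - 5*s^2 - 8*s + 48) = s*(s - 4)*(s - 2)*(s^2 - s - 12) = s*(s - 4)*(s - 2)*(s + 3)*(s - 4)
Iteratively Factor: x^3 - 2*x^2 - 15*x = (x - 5)*(x^2 + 3*x) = x*(x - 5)*(x + 3)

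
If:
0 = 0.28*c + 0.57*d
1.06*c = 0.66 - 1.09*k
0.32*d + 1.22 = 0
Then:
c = 7.76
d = -3.81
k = -6.94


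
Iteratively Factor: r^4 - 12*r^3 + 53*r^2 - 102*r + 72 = (r - 4)*(r^3 - 8*r^2 + 21*r - 18) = (r - 4)*(r - 2)*(r^2 - 6*r + 9) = (r - 4)*(r - 3)*(r - 2)*(r - 3)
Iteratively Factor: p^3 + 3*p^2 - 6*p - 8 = (p - 2)*(p^2 + 5*p + 4) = (p - 2)*(p + 4)*(p + 1)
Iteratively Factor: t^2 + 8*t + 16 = (t + 4)*(t + 4)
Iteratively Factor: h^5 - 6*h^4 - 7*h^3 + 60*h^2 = (h - 4)*(h^4 - 2*h^3 - 15*h^2) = h*(h - 4)*(h^3 - 2*h^2 - 15*h) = h*(h - 4)*(h + 3)*(h^2 - 5*h) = h*(h - 5)*(h - 4)*(h + 3)*(h)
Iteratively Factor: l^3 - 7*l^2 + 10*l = (l)*(l^2 - 7*l + 10) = l*(l - 2)*(l - 5)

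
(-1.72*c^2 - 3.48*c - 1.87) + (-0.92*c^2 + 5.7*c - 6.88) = -2.64*c^2 + 2.22*c - 8.75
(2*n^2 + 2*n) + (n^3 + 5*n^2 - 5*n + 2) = n^3 + 7*n^2 - 3*n + 2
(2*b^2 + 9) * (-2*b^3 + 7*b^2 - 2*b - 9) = -4*b^5 + 14*b^4 - 22*b^3 + 45*b^2 - 18*b - 81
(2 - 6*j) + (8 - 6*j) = 10 - 12*j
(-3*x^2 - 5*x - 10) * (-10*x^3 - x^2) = 30*x^5 + 53*x^4 + 105*x^3 + 10*x^2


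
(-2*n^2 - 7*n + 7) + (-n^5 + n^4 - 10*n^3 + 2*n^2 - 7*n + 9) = -n^5 + n^4 - 10*n^3 - 14*n + 16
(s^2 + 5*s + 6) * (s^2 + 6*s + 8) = s^4 + 11*s^3 + 44*s^2 + 76*s + 48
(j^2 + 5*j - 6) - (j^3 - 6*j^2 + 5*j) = -j^3 + 7*j^2 - 6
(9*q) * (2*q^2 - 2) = 18*q^3 - 18*q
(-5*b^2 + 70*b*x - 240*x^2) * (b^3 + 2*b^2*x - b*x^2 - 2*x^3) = -5*b^5 + 60*b^4*x - 95*b^3*x^2 - 540*b^2*x^3 + 100*b*x^4 + 480*x^5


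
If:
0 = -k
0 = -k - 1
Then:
No Solution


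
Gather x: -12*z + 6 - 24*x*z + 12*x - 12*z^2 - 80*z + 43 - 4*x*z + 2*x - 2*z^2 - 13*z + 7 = x*(14 - 28*z) - 14*z^2 - 105*z + 56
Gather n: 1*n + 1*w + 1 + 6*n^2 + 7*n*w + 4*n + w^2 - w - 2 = 6*n^2 + n*(7*w + 5) + w^2 - 1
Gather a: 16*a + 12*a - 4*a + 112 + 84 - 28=24*a + 168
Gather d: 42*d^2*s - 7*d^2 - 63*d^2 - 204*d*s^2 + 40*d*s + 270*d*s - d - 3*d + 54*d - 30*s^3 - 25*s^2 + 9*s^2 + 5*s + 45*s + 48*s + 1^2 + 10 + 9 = d^2*(42*s - 70) + d*(-204*s^2 + 310*s + 50) - 30*s^3 - 16*s^2 + 98*s + 20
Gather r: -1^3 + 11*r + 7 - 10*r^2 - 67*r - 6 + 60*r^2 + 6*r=50*r^2 - 50*r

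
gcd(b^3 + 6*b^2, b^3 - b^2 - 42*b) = b^2 + 6*b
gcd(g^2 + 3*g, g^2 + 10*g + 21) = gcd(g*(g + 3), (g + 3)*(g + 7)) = g + 3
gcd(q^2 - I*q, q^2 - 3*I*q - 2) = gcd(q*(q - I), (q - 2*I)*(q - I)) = q - I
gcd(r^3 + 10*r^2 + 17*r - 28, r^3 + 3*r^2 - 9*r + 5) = r - 1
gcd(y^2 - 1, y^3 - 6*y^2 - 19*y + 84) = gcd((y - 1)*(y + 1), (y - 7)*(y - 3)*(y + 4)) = 1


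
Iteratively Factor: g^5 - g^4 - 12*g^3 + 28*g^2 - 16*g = (g - 2)*(g^4 + g^3 - 10*g^2 + 8*g) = (g - 2)*(g + 4)*(g^3 - 3*g^2 + 2*g) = (g - 2)*(g - 1)*(g + 4)*(g^2 - 2*g) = (g - 2)^2*(g - 1)*(g + 4)*(g)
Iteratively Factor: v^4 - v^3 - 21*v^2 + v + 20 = (v + 4)*(v^3 - 5*v^2 - v + 5) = (v - 5)*(v + 4)*(v^2 - 1) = (v - 5)*(v + 1)*(v + 4)*(v - 1)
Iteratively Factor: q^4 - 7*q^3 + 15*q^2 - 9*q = (q - 3)*(q^3 - 4*q^2 + 3*q) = (q - 3)^2*(q^2 - q) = q*(q - 3)^2*(q - 1)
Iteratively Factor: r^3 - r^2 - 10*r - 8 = (r - 4)*(r^2 + 3*r + 2) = (r - 4)*(r + 2)*(r + 1)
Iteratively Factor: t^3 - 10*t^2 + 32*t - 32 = (t - 2)*(t^2 - 8*t + 16) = (t - 4)*(t - 2)*(t - 4)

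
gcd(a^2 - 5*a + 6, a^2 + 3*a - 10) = a - 2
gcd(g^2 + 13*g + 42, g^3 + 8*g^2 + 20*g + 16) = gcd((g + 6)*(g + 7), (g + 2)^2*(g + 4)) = 1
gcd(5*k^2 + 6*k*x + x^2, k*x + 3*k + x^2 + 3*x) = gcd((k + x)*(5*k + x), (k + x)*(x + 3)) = k + x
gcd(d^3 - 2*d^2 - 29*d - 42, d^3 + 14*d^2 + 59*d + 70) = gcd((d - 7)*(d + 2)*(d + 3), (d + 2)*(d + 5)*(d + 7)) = d + 2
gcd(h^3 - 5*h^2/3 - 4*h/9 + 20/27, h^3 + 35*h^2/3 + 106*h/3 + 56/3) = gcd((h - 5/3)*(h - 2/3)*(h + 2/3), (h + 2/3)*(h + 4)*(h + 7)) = h + 2/3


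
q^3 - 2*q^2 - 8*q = q*(q - 4)*(q + 2)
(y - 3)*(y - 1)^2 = y^3 - 5*y^2 + 7*y - 3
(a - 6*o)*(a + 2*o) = a^2 - 4*a*o - 12*o^2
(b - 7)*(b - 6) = b^2 - 13*b + 42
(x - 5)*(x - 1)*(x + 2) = x^3 - 4*x^2 - 7*x + 10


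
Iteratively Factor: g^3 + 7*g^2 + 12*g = (g + 3)*(g^2 + 4*g) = g*(g + 3)*(g + 4)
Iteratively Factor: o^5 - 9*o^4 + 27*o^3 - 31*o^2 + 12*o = (o - 1)*(o^4 - 8*o^3 + 19*o^2 - 12*o) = (o - 4)*(o - 1)*(o^3 - 4*o^2 + 3*o) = (o - 4)*(o - 3)*(o - 1)*(o^2 - o) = o*(o - 4)*(o - 3)*(o - 1)*(o - 1)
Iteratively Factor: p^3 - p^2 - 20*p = (p - 5)*(p^2 + 4*p) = p*(p - 5)*(p + 4)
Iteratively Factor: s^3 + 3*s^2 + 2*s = (s)*(s^2 + 3*s + 2) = s*(s + 1)*(s + 2)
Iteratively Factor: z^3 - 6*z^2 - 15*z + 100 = (z - 5)*(z^2 - z - 20) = (z - 5)^2*(z + 4)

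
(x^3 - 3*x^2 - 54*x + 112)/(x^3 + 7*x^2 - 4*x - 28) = (x - 8)/(x + 2)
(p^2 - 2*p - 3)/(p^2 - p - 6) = (p + 1)/(p + 2)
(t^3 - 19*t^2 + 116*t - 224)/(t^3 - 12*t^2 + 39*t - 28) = (t - 8)/(t - 1)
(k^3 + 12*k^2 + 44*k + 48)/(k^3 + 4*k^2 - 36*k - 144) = (k + 2)/(k - 6)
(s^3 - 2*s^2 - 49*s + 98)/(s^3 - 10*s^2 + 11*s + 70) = (s^2 + 5*s - 14)/(s^2 - 3*s - 10)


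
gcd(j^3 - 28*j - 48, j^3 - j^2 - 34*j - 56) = j^2 + 6*j + 8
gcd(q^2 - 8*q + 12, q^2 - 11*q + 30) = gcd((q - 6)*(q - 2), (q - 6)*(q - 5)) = q - 6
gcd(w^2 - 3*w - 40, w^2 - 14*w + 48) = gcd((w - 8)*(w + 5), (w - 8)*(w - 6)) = w - 8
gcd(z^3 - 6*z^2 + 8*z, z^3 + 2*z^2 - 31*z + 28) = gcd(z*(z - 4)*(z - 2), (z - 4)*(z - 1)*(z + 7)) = z - 4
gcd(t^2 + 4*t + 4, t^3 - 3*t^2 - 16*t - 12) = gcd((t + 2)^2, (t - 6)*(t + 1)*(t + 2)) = t + 2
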